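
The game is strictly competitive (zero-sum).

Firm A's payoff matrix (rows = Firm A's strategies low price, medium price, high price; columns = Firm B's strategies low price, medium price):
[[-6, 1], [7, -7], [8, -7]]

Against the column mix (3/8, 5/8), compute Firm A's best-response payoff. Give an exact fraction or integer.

low price: (-6)·(3/8) + (1)·(5/8) = -13/8.
medium price: (7)·(3/8) + (-7)·(5/8) = -7/4.
high price: (8)·(3/8) + (-7)·(5/8) = -11/8.
The best pure response is high price with expected payoff -11/8.

-11/8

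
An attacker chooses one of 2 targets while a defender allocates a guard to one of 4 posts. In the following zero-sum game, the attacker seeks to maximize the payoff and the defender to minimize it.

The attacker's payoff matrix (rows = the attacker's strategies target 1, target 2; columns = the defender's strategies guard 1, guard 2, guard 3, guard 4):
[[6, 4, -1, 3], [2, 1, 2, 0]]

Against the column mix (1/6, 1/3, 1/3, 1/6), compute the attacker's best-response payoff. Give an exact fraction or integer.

target 1: (6)·(1/6) + (4)·(1/3) + (-1)·(1/3) + (3)·(1/6) = 5/2.
target 2: (2)·(1/6) + (1)·(1/3) + (2)·(1/3) + (0)·(1/6) = 4/3.
The best pure response is target 1 with expected payoff 5/2.

5/2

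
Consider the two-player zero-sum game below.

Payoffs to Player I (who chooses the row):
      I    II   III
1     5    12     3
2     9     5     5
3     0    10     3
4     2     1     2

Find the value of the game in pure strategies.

Row minima: 3, 5, 0, 1 → Player I's maximin is 5.
Column maxima: 9, 12, 5 → Player II's minimax is 5.
They coincide at (2, III), so the value is 5.

5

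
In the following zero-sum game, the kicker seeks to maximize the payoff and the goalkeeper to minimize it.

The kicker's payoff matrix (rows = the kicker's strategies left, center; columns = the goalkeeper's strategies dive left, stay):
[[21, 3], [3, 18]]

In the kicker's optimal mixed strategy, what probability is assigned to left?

Row minima are 3 and 3, so the kicker's maximin is 3; column maxima are 21 and 18, so the goalkeeper's minimax is 18. These differ, so the equilibrium is in mixed strategies.
Let the kicker play left with probability p. The goalkeeper is indifferent when 21p + 3(1−p) = 3p + 18(1−p), giving p = 5/11.

5/11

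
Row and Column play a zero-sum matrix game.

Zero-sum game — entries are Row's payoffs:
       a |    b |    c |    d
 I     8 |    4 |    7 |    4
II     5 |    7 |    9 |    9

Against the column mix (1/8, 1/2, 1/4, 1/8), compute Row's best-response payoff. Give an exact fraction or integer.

15/2

I: (8)·(1/8) + (4)·(1/2) + (7)·(1/4) + (4)·(1/8) = 21/4.
II: (5)·(1/8) + (7)·(1/2) + (9)·(1/4) + (9)·(1/8) = 15/2.
The best pure response is II with expected payoff 15/2.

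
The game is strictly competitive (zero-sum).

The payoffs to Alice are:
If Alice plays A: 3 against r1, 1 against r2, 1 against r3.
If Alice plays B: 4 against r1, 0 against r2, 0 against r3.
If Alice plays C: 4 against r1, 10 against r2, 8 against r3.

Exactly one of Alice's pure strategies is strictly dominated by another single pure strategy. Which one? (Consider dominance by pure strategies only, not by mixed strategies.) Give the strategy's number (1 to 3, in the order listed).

1

Compare A with C: 4 > 3, 10 > 1, 8 > 1.
So C strictly dominates A for Alice; A is strictly dominated.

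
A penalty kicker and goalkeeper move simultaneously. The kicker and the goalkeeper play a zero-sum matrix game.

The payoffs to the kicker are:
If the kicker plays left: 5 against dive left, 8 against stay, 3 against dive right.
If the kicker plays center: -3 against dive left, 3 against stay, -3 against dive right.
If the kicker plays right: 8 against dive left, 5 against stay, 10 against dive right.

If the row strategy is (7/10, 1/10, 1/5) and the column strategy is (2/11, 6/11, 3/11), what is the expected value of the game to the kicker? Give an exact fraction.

312/55

Against (2/11, 6/11, 3/11), each row's expected payoff is left: 67/11; center: 3/11; right: 76/11.
Taking the (7/10, 1/10, 1/5)-weighted average: (7/10)·(67/11) + (1/10)·(3/11) + (1/5)·(76/11) = 312/55.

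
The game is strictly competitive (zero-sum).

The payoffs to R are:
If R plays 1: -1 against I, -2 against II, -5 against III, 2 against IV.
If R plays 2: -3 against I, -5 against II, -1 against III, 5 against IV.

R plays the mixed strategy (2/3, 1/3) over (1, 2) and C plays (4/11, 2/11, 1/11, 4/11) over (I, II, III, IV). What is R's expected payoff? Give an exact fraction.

-13/33

Against (4/11, 2/11, 1/11, 4/11), each row's expected payoff is 1: -5/11; 2: -3/11.
Taking the (2/3, 1/3)-weighted average: (2/3)·(-5/11) + (1/3)·(-3/11) = -13/33.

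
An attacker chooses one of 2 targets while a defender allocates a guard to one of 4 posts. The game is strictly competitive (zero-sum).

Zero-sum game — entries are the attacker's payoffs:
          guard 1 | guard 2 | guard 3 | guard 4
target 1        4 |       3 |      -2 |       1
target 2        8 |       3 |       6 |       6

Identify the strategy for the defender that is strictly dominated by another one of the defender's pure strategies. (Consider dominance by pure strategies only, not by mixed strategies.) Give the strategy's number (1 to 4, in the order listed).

1

The defender prefers columns that give the attacker less. Compare guard 1 with guard 2: 3 < 4, 3 < 8.
So guard 2 strictly dominates guard 1 for the defender; guard 1 is strictly dominated.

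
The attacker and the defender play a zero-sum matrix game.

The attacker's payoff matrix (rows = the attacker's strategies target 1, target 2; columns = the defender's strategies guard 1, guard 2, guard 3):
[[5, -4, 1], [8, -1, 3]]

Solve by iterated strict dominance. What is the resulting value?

-1

Column guard 1 is strictly dominated by guard 2 for the defender (-4<5, -1<8); eliminate guard 1.
Column guard 3 is strictly dominated by guard 2 for the defender (-4<1, -1<3); eliminate guard 3.
Row target 1 is strictly dominated by row target 2 (-1>-4); eliminate target 1.
Only (target 2, guard 2) remains, with payoff -1.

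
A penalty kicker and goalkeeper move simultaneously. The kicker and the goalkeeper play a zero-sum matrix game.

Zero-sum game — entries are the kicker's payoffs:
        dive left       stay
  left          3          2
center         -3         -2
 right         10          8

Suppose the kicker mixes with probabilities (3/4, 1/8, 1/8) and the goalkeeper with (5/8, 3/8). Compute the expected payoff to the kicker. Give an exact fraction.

179/64

Against (5/8, 3/8), each row's expected payoff is left: 21/8; center: -21/8; right: 37/4.
Taking the (3/4, 1/8, 1/8)-weighted average: (3/4)·(21/8) + (1/8)·(-21/8) + (1/8)·(37/4) = 179/64.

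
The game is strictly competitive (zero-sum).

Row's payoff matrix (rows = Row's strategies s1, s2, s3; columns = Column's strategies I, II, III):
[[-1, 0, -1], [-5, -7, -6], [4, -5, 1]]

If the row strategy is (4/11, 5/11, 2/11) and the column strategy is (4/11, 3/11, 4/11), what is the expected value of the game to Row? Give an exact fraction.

Against (4/11, 3/11, 4/11), each row's expected payoff is s1: -8/11; s2: -65/11; s3: 5/11.
Taking the (4/11, 5/11, 2/11)-weighted average: (4/11)·(-8/11) + (5/11)·(-65/11) + (2/11)·(5/11) = -347/121.

-347/121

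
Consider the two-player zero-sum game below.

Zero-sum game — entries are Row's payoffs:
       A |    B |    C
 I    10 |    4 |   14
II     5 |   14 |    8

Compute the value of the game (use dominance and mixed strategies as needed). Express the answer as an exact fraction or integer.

8

Column C is strictly dominated by A for Column (it gives Row more in every row).
The remaining 2×2 game on (I, II) × (A, B) has no saddle point. Let Row play I with probability p; indifference gives 10p + 5(1−p) = 4p + 14(1−p), so p = 3/5.
Similarly Column's optimal q on A is 2/3, and the value is 10·(2/3) + (4)·(1/3) = 8.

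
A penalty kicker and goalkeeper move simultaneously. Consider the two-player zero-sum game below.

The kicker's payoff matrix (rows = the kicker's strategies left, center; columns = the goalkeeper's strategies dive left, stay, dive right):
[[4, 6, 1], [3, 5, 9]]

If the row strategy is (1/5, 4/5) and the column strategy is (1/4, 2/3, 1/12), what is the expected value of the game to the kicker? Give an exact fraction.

293/60

Against (1/4, 2/3, 1/12), each row's expected payoff is left: 61/12; center: 29/6.
Taking the (1/5, 4/5)-weighted average: (1/5)·(61/12) + (4/5)·(29/6) = 293/60.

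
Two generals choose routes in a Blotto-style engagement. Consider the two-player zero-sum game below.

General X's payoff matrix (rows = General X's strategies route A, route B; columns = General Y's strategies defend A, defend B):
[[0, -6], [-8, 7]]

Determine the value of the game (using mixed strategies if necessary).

Row minima are -6 and -8, so General X's maximin is -6; column maxima are 0 and 7, so General Y's minimax is 0. These differ, so the equilibrium is in mixed strategies.
Let General X play route A with probability p. General Y is indifferent when −8(1−p) = −6p + 7(1−p), giving p = 5/7.
Let General Y play defend A with probability q. General X is indifferent when −6(1−q) = −8q + 7(1−q), giving q = 13/21.
The value is 0·(13/21) + (-6)·(8/21) = -16/7.

-16/7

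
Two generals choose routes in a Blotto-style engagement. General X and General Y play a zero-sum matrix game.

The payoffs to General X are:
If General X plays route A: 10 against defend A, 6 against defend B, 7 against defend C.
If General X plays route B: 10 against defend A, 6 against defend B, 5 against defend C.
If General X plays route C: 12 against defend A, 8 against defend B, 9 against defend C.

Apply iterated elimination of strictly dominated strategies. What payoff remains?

Row route B is strictly dominated by row route C (12>10, 8>6, 9>5); eliminate route B.
Column defend A is strictly dominated by defend B for General Y (6<10, 8<12); eliminate defend A.
Row route A is strictly dominated by row route C (8>6, 9>7); eliminate route A.
Column defend C is strictly dominated by defend B for General Y (8<9); eliminate defend C.
Only (route C, defend B) remains, with payoff 8.

8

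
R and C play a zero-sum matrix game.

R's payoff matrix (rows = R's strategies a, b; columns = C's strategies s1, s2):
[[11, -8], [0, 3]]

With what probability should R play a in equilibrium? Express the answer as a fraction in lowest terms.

Row minima are -8 and 0, so R's maximin is 0; column maxima are 11 and 3, so C's minimax is 3. These differ, so the equilibrium is in mixed strategies.
Let R play a with probability p. C is indifferent when 11p = −8p + 3(1−p), giving p = 3/22.

3/22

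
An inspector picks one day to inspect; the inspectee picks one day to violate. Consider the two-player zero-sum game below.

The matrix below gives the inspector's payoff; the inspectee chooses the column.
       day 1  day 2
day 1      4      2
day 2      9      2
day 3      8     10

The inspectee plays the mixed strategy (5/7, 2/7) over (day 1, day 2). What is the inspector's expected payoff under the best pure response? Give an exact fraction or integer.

60/7

day 1: (4)·(5/7) + (2)·(2/7) = 24/7.
day 2: (9)·(5/7) + (2)·(2/7) = 7.
day 3: (8)·(5/7) + (10)·(2/7) = 60/7.
The best pure response is day 3 with expected payoff 60/7.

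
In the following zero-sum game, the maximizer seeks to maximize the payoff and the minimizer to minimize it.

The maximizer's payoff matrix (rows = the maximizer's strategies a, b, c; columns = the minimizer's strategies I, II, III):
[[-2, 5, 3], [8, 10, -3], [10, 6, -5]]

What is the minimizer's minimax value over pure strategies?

The worst case (largest entry) in each column is I: 10, II: 10, III: 3.
The best (smallest) of these is 3.

3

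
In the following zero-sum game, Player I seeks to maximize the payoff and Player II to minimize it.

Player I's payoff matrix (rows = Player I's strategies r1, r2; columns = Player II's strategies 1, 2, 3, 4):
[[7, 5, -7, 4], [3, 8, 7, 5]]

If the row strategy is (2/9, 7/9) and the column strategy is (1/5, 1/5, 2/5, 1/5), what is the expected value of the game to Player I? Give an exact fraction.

Against (1/5, 1/5, 2/5, 1/5), each row's expected payoff is r1: 2/5; r2: 6.
Taking the (2/9, 7/9)-weighted average: (2/9)·(2/5) + (7/9)·(6) = 214/45.

214/45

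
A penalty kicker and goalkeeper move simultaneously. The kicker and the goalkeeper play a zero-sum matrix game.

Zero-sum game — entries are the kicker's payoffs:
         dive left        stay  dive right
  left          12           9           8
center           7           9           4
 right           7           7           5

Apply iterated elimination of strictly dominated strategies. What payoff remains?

8

Row right is strictly dominated by row left (12>7, 9>7, 8>5); eliminate right.
Column dive left is strictly dominated by dive right for the goalkeeper (8<12, 4<7); eliminate dive left.
Column stay is strictly dominated by dive right for the goalkeeper (8<9, 4<9); eliminate stay.
Row center is strictly dominated by row left (8>4); eliminate center.
Only (left, dive right) remains, with payoff 8.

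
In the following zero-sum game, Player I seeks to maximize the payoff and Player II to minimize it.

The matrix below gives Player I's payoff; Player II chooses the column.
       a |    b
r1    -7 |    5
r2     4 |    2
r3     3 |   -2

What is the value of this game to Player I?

Row r3 is strictly dominated by row r2, so Player I never plays it.
The remaining 2×2 game on (r1, r2) × (a, b) has no saddle point. Let Player I play r1 with probability p; indifference gives −7p + 4(1−p) = 5p + 2(1−p), so p = 1/7.
Similarly Player II's optimal q on a is 3/14, and the value is -7·(3/14) + (5)·(11/14) = 17/7.

17/7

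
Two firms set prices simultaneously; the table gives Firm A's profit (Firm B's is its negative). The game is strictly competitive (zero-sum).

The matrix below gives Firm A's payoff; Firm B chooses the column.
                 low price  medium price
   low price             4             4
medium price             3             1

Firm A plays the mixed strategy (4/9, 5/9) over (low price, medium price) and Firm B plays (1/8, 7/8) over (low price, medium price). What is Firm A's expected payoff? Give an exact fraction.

89/36

Against (1/8, 7/8), each row's expected payoff is low price: 4; medium price: 5/4.
Taking the (4/9, 5/9)-weighted average: (4/9)·(4) + (5/9)·(5/4) = 89/36.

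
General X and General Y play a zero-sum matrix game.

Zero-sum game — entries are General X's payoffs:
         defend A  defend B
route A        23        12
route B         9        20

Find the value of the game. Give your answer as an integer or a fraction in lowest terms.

Row minima are 12 and 9, so General X's maximin is 12; column maxima are 23 and 20, so General Y's minimax is 20. These differ, so the equilibrium is in mixed strategies.
Let General X play route A with probability p. General Y is indifferent when 23p + 9(1−p) = 12p + 20(1−p), giving p = 1/2.
Let General Y play defend A with probability q. General X is indifferent when 23q + 12(1−q) = 9q + 20(1−q), giving q = 4/11.
The value is 23·(4/11) + (12)·(7/11) = 16.

16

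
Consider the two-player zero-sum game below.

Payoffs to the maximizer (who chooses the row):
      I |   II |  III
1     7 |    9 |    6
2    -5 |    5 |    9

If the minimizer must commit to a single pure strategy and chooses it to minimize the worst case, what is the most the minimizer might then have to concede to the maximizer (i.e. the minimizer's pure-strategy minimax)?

The worst case (largest entry) in each column is I: 7, II: 9, III: 9.
The best (smallest) of these is 7.

7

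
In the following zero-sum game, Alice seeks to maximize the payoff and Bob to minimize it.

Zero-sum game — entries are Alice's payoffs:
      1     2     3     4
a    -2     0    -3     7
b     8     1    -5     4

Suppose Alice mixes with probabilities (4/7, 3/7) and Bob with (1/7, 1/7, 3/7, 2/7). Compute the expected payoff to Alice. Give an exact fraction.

18/49

Against (1/7, 1/7, 3/7, 2/7), each row's expected payoff is a: 3/7; b: 2/7.
Taking the (4/7, 3/7)-weighted average: (4/7)·(3/7) + (3/7)·(2/7) = 18/49.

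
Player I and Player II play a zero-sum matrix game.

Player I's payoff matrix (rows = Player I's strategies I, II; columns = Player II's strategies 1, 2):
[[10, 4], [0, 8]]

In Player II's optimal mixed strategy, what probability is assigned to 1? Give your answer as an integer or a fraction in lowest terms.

Row minima are 4 and 0, so Player I's maximin is 4; column maxima are 10 and 8, so Player II's minimax is 8. These differ, so the equilibrium is in mixed strategies.
Let Player II play 1 with probability q. Player I is indifferent when 10q + 4(1−q) = 8(1−q), giving q = 2/7.

2/7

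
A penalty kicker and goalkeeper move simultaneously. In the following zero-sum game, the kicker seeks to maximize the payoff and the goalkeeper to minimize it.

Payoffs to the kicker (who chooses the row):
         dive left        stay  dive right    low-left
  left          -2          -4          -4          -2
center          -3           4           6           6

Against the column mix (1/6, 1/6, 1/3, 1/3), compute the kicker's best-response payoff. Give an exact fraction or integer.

25/6

left: (-2)·(1/6) + (-4)·(1/6) + (-4)·(1/3) + (-2)·(1/3) = -3.
center: (-3)·(1/6) + (4)·(1/6) + (6)·(1/3) + (6)·(1/3) = 25/6.
The best pure response is center with expected payoff 25/6.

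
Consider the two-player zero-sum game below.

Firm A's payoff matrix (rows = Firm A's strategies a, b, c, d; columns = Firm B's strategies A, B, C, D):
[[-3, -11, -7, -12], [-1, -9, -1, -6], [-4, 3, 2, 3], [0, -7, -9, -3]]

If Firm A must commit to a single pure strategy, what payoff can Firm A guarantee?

The worst-case payoff for each row is a: -12, b: -9, c: -4, d: -9.
The best of these is -4.

-4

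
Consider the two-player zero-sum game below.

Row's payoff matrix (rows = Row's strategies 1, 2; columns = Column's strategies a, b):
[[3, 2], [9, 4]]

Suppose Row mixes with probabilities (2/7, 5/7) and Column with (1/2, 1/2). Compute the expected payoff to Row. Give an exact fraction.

75/14

Against (1/2, 1/2), each row's expected payoff is 1: 5/2; 2: 13/2.
Taking the (2/7, 5/7)-weighted average: (2/7)·(5/2) + (5/7)·(13/2) = 75/14.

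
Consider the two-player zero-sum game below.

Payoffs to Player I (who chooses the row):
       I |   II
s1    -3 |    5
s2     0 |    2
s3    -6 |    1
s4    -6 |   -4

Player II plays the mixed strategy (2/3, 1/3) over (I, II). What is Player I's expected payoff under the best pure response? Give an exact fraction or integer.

s1: (-3)·(2/3) + (5)·(1/3) = -1/3.
s2: (0)·(2/3) + (2)·(1/3) = 2/3.
s3: (-6)·(2/3) + (1)·(1/3) = -11/3.
s4: (-6)·(2/3) + (-4)·(1/3) = -16/3.
The best pure response is s2 with expected payoff 2/3.

2/3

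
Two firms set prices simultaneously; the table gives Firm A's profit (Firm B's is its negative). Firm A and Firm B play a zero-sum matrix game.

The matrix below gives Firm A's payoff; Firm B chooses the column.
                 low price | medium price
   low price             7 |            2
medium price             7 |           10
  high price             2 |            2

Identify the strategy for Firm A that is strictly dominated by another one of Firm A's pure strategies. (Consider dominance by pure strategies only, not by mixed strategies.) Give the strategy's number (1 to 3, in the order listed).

Compare high price with medium price: 7 > 2, 10 > 2.
So medium price strictly dominates high price for Firm A; high price is strictly dominated.

3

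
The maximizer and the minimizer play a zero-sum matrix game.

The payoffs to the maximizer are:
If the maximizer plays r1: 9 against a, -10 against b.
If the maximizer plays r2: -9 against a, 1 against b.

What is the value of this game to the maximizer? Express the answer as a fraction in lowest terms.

-81/29

Row minima are -10 and -9, so the maximizer's maximin is -9; column maxima are 9 and 1, so the minimizer's minimax is 1. These differ, so the equilibrium is in mixed strategies.
Let the maximizer play r1 with probability p. The minimizer is indifferent when 9p − 9(1−p) = −10p + (1−p), giving p = 10/29.
Let the minimizer play a with probability q. The maximizer is indifferent when 9q − 10(1−q) = −9q + (1−q), giving q = 11/29.
The value is 9·(11/29) + (-10)·(18/29) = -81/29.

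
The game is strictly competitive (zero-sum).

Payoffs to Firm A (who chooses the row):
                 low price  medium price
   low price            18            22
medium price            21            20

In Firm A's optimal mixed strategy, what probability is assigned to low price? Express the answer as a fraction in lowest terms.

1/5

Row minima are 18 and 20, so Firm A's maximin is 20; column maxima are 21 and 22, so Firm B's minimax is 21. These differ, so the equilibrium is in mixed strategies.
Let Firm A play low price with probability p. Firm B is indifferent when 18p + 21(1−p) = 22p + 20(1−p), giving p = 1/5.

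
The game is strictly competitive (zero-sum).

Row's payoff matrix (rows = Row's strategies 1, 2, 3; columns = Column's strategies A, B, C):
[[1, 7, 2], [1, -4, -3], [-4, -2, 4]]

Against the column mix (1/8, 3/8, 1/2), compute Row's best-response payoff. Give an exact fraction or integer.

15/4

1: (1)·(1/8) + (7)·(3/8) + (2)·(1/2) = 15/4.
2: (1)·(1/8) + (-4)·(3/8) + (-3)·(1/2) = -23/8.
3: (-4)·(1/8) + (-2)·(3/8) + (4)·(1/2) = 3/4.
The best pure response is 1 with expected payoff 15/4.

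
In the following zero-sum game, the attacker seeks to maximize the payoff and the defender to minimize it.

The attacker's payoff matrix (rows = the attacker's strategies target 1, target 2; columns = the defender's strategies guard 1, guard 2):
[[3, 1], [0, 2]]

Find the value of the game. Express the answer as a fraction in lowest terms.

Row minima are 1 and 0, so the attacker's maximin is 1; column maxima are 3 and 2, so the defender's minimax is 2. These differ, so the equilibrium is in mixed strategies.
Let the attacker play target 1 with probability p. The defender is indifferent when 3p = p + 2(1−p), giving p = 1/2.
Let the defender play guard 1 with probability q. The attacker is indifferent when 3q + (1−q) = 2(1−q), giving q = 1/4.
The value is 3·(1/4) + (1)·(3/4) = 3/2.

3/2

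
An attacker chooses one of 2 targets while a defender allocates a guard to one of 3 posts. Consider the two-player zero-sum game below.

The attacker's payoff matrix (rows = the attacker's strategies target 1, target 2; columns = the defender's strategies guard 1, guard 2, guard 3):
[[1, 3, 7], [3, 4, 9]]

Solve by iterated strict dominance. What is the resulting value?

3

Row target 1 is strictly dominated by row target 2 (3>1, 4>3, 9>7); eliminate target 1.
Column guard 2 is strictly dominated by guard 1 for the defender (3<4); eliminate guard 2.
Column guard 3 is strictly dominated by guard 1 for the defender (3<9); eliminate guard 3.
Only (target 2, guard 1) remains, with payoff 3.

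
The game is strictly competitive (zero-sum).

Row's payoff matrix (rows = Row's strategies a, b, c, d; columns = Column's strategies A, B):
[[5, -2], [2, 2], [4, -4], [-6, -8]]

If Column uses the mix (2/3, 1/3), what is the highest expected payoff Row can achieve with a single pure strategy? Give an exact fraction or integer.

a: (5)·(2/3) + (-2)·(1/3) = 8/3.
b: (2)·(2/3) + (2)·(1/3) = 2.
c: (4)·(2/3) + (-4)·(1/3) = 4/3.
d: (-6)·(2/3) + (-8)·(1/3) = -20/3.
The best pure response is a with expected payoff 8/3.

8/3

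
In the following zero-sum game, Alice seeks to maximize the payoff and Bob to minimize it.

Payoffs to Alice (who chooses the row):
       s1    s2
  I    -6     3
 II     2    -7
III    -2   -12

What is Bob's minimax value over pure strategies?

2

The worst case (largest entry) in each column is s1: 2, s2: 3.
The best (smallest) of these is 2.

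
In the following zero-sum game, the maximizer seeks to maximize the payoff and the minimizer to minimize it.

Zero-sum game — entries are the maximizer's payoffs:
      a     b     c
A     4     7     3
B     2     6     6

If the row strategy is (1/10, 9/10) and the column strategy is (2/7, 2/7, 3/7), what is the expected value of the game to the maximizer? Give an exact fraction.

337/70

Against (2/7, 2/7, 3/7), each row's expected payoff is A: 31/7; B: 34/7.
Taking the (1/10, 9/10)-weighted average: (1/10)·(31/7) + (9/10)·(34/7) = 337/70.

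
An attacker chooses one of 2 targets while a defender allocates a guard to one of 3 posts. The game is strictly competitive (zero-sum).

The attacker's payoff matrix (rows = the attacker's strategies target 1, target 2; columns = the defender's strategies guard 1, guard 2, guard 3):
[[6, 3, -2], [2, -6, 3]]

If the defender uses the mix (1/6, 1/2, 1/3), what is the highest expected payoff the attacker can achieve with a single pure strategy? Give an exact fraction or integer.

11/6

target 1: (6)·(1/6) + (3)·(1/2) + (-2)·(1/3) = 11/6.
target 2: (2)·(1/6) + (-6)·(1/2) + (3)·(1/3) = -5/3.
The best pure response is target 1 with expected payoff 11/6.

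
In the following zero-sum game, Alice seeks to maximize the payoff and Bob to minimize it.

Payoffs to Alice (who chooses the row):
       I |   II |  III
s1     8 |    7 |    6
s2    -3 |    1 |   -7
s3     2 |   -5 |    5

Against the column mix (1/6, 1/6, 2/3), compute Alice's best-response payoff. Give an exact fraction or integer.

s1: (8)·(1/6) + (7)·(1/6) + (6)·(2/3) = 13/2.
s2: (-3)·(1/6) + (1)·(1/6) + (-7)·(2/3) = -5.
s3: (2)·(1/6) + (-5)·(1/6) + (5)·(2/3) = 17/6.
The best pure response is s1 with expected payoff 13/2.

13/2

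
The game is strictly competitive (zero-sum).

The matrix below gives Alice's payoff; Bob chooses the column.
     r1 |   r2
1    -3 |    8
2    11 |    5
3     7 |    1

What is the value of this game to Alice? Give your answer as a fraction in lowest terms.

103/17

Row 3 is strictly dominated by row 2, so Alice never plays it.
The remaining 2×2 game on (1, 2) × (r1, r2) has no saddle point. Let Alice play 1 with probability p; indifference gives −3p + 11(1−p) = 8p + 5(1−p), so p = 6/17.
Similarly Bob's optimal q on r1 is 3/17, and the value is -3·(3/17) + (8)·(14/17) = 103/17.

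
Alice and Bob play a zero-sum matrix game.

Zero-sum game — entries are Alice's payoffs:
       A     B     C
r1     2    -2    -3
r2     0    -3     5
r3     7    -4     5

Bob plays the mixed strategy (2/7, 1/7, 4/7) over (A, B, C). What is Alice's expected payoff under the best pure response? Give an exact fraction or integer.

30/7

r1: (2)·(2/7) + (-2)·(1/7) + (-3)·(4/7) = -10/7.
r2: (0)·(2/7) + (-3)·(1/7) + (5)·(4/7) = 17/7.
r3: (7)·(2/7) + (-4)·(1/7) + (5)·(4/7) = 30/7.
The best pure response is r3 with expected payoff 30/7.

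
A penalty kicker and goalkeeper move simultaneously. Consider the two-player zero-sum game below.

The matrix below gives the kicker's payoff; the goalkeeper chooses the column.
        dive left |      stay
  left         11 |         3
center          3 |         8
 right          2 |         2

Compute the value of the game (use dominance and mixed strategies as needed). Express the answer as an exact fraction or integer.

79/13

Row right is strictly dominated by row center, so the kicker never plays it.
The remaining 2×2 game on (left, center) × (dive left, stay) has no saddle point. Let the kicker play left with probability p; indifference gives 11p + 3(1−p) = 3p + 8(1−p), so p = 5/13.
Similarly the goalkeeper's optimal q on dive left is 5/13, and the value is 11·(5/13) + (3)·(8/13) = 79/13.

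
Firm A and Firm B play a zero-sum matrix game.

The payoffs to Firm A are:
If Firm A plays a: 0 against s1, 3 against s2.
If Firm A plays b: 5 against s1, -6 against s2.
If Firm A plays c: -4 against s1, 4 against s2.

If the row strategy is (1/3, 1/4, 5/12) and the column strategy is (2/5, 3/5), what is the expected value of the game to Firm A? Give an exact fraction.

8/15

Against (2/5, 3/5), each row's expected payoff is a: 9/5; b: -8/5; c: 4/5.
Taking the (1/3, 1/4, 5/12)-weighted average: (1/3)·(9/5) + (1/4)·(-8/5) + (5/12)·(4/5) = 8/15.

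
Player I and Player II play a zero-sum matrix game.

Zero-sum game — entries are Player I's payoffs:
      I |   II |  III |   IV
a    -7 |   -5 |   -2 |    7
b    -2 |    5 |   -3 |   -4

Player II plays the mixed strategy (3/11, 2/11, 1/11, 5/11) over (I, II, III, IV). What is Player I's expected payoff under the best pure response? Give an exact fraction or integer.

a: (-7)·(3/11) + (-5)·(2/11) + (-2)·(1/11) + (7)·(5/11) = 2/11.
b: (-2)·(3/11) + (5)·(2/11) + (-3)·(1/11) + (-4)·(5/11) = -19/11.
The best pure response is a with expected payoff 2/11.

2/11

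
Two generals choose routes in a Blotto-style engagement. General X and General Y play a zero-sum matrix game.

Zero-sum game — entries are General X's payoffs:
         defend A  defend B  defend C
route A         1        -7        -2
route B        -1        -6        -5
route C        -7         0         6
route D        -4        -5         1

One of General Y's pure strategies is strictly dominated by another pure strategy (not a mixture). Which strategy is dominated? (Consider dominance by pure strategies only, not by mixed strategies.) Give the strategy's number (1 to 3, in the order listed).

3

General Y prefers columns that give General X less. Compare defend C with defend B: -7 < -2, -6 < -5, 0 < 6, -5 < 1.
So defend B strictly dominates defend C for General Y; defend C is strictly dominated.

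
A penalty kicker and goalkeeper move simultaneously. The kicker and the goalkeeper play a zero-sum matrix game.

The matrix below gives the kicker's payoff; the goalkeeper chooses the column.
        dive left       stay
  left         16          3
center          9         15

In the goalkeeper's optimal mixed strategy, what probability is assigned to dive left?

Row minima are 3 and 9, so the kicker's maximin is 9; column maxima are 16 and 15, so the goalkeeper's minimax is 15. These differ, so the equilibrium is in mixed strategies.
Let the goalkeeper play dive left with probability q. The kicker is indifferent when 16q + 3(1−q) = 9q + 15(1−q), giving q = 12/19.

12/19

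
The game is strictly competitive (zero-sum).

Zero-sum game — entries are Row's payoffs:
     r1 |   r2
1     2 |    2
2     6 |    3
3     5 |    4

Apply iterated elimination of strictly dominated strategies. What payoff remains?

Row 1 is strictly dominated by row 2 (6>2, 3>2); eliminate 1.
Column r1 is strictly dominated by r2 for Column (3<6, 4<5); eliminate r1.
Row 2 is strictly dominated by row 3 (4>3); eliminate 2.
Only (3, r2) remains, with payoff 4.

4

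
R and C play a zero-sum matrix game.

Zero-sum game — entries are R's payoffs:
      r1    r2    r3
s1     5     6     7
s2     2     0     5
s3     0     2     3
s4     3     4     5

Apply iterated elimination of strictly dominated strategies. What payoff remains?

5

Row s2 is strictly dominated by row s1 (5>2, 6>0, 7>5); eliminate s2.
Row s4 is strictly dominated by row s1 (5>3, 6>4, 7>5); eliminate s4.
Column r2 is strictly dominated by r1 for C (5<6, 0<2); eliminate r2.
Row s3 is strictly dominated by row s1 (5>0, 7>3); eliminate s3.
Column r3 is strictly dominated by r1 for C (5<7); eliminate r3.
Only (s1, r1) remains, with payoff 5.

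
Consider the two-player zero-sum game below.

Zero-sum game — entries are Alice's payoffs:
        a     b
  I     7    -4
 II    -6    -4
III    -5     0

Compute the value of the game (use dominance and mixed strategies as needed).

Row II is strictly dominated by row III, so Alice never plays it.
The remaining 2×2 game on (I, III) × (a, b) has no saddle point. Let Alice play I with probability p; indifference gives 7p − 5(1−p) = −4p, so p = 5/16.
Similarly Bob's optimal q on a is 1/4, and the value is 7·(1/4) + (-4)·(3/4) = -5/4.

-5/4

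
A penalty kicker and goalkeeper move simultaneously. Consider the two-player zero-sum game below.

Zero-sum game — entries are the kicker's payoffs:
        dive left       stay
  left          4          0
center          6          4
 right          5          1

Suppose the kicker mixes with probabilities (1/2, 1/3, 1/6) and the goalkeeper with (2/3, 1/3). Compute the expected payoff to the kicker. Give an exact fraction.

Against (2/3, 1/3), each row's expected payoff is left: 8/3; center: 16/3; right: 11/3.
Taking the (1/2, 1/3, 1/6)-weighted average: (1/2)·(8/3) + (1/3)·(16/3) + (1/6)·(11/3) = 67/18.

67/18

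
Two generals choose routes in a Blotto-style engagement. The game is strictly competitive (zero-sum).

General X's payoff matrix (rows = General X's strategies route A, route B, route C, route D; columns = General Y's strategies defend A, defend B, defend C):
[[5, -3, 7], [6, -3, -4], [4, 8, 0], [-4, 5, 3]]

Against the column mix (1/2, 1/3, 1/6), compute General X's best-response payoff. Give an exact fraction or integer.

14/3

route A: (5)·(1/2) + (-3)·(1/3) + (7)·(1/6) = 8/3.
route B: (6)·(1/2) + (-3)·(1/3) + (-4)·(1/6) = 4/3.
route C: (4)·(1/2) + (8)·(1/3) + (0)·(1/6) = 14/3.
route D: (-4)·(1/2) + (5)·(1/3) + (3)·(1/6) = 1/6.
The best pure response is route C with expected payoff 14/3.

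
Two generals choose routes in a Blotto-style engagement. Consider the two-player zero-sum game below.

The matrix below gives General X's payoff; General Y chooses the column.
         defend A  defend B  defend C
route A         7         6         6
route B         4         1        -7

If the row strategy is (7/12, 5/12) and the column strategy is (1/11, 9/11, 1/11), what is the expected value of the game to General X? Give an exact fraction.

499/132

Against (1/11, 9/11, 1/11), each row's expected payoff is route A: 67/11; route B: 6/11.
Taking the (7/12, 5/12)-weighted average: (7/12)·(67/11) + (5/12)·(6/11) = 499/132.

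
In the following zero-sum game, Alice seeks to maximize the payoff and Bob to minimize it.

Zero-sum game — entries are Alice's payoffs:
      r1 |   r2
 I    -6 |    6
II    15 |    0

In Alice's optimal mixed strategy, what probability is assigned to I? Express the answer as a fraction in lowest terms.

5/9

Row minima are -6 and 0, so Alice's maximin is 0; column maxima are 15 and 6, so Bob's minimax is 6. These differ, so the equilibrium is in mixed strategies.
Let Alice play I with probability p. Bob is indifferent when −6p + 15(1−p) = 6p, giving p = 5/9.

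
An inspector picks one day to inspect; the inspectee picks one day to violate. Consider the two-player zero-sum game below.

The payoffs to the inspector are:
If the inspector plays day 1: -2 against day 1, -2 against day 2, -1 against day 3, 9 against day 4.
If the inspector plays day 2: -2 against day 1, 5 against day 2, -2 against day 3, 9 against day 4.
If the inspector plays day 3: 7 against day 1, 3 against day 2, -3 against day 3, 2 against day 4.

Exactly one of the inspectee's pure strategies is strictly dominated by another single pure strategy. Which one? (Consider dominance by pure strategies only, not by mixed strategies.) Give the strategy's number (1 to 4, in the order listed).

The inspectee prefers columns that give the inspector less. Compare day 4 with day 3: -1 < 9, -2 < 9, -3 < 2.
So day 3 strictly dominates day 4 for the inspectee; day 4 is strictly dominated.

4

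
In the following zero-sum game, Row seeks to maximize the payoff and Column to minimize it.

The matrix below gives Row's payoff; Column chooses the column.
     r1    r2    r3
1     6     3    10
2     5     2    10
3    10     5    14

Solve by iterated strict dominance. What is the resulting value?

Row 2 is strictly dominated by row 3 (10>5, 5>2, 14>10); eliminate 2.
Row 1 is strictly dominated by row 3 (10>6, 5>3, 14>10); eliminate 1.
Column r3 is strictly dominated by r1 for Column (10<14); eliminate r3.
Column r1 is strictly dominated by r2 for Column (5<10); eliminate r1.
Only (3, r2) remains, with payoff 5.

5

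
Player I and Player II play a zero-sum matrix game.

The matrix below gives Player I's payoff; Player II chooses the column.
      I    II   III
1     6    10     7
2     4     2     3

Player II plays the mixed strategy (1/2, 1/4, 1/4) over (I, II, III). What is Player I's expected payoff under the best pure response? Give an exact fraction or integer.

1: (6)·(1/2) + (10)·(1/4) + (7)·(1/4) = 29/4.
2: (4)·(1/2) + (2)·(1/4) + (3)·(1/4) = 13/4.
The best pure response is 1 with expected payoff 29/4.

29/4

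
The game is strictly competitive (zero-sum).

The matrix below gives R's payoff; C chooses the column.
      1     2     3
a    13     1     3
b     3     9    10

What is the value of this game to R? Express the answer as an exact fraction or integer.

Column 3 is strictly dominated by 2 for C (it gives R more in every row).
The remaining 2×2 game on (a, b) × (1, 2) has no saddle point. Let R play a with probability p; indifference gives 13p + 3(1−p) = p + 9(1−p), so p = 1/3.
Similarly C's optimal q on 1 is 4/9, and the value is 13·(4/9) + (1)·(5/9) = 19/3.

19/3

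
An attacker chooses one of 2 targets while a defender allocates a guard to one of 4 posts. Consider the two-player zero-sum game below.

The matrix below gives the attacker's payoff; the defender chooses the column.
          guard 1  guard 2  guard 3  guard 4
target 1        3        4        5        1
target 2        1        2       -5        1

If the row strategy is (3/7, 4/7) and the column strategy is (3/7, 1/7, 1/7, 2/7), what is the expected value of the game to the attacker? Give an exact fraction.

68/49

Against (3/7, 1/7, 1/7, 2/7), each row's expected payoff is target 1: 20/7; target 2: 2/7.
Taking the (3/7, 4/7)-weighted average: (3/7)·(20/7) + (4/7)·(2/7) = 68/49.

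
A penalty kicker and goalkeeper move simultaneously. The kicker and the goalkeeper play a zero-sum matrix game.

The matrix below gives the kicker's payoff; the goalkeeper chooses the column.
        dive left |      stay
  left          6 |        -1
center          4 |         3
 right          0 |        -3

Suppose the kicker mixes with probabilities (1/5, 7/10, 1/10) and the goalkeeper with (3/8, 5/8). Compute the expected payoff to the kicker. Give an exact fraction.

5/2

Against (3/8, 5/8), each row's expected payoff is left: 13/8; center: 27/8; right: -15/8.
Taking the (1/5, 7/10, 1/10)-weighted average: (1/5)·(13/8) + (7/10)·(27/8) + (1/10)·(-15/8) = 5/2.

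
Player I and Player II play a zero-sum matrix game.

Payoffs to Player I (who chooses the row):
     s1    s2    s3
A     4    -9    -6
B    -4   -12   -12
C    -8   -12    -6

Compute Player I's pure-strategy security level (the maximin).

-9

The worst-case payoff for each row is A: -9, B: -12, C: -12.
The best of these is -9.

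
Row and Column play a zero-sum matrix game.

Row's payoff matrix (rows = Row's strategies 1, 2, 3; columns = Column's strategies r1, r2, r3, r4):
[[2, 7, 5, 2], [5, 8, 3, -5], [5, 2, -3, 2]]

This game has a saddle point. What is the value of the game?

Row minima: 2, -5, -3 → Row's maximin is 2.
Column maxima: 5, 8, 5, 2 → Column's minimax is 2.
They coincide at (1, r4), so the value is 2.

2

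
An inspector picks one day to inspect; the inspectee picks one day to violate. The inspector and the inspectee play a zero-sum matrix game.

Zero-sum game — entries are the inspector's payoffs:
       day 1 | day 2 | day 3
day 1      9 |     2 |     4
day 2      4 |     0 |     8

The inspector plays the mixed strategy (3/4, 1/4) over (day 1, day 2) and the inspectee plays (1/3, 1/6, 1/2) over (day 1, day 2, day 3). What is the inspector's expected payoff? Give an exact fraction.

16/3

Against (1/3, 1/6, 1/2), each row's expected payoff is day 1: 16/3; day 2: 16/3.
Taking the (3/4, 1/4)-weighted average: (3/4)·(16/3) + (1/4)·(16/3) = 16/3.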